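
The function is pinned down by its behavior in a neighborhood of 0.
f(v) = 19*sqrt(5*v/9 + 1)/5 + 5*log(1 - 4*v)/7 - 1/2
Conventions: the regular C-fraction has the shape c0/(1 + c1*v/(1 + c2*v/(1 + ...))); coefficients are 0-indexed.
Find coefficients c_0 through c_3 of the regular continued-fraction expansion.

Taylor coefficients (expand at 0): a_0 = 33/10, a_1 = -227/126, a_2 = -26585/4536, a_3 = -1240835/81648.
c0 = a_0 = 33/10. Peel one level at a time: if S = 1 + c*v/S' with S'(0) = 1, then c is the v-coefficient of S and S' = c*v/(S - 1).
S_1 = c0/f = 1 + (1135/2079)*v + (35858575/17288964)*v^2 + ...; c1 = 1135/2079.
S_2 = c1*v/(S_1 - 1) = 1 + (-7171715/1887732)*v + (143423135/66781584)*v^2 + ...; c2 = -7171715/1887732.
S_3 = c2*v/(S_2 - 1) = 1 + (2208716279/3907150332)*v + ...; c3 = 2208716279/3907150332.

The regular C-fraction coefficients are [33/10, 1135/2079, -7171715/1887732, 2208716279/3907150332].


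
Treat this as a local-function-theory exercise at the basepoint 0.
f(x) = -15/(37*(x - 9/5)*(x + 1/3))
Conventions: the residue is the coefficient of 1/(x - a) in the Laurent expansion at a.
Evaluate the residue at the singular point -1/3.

The residue is 225/1184.

At the order-1 pole -1/3 set g(x) = (x - (-1/3))*f(x) = -15/(37*(x - 9/5)).
Simple pole: residue = g(a) at a = -1/3, which is 225/1184.


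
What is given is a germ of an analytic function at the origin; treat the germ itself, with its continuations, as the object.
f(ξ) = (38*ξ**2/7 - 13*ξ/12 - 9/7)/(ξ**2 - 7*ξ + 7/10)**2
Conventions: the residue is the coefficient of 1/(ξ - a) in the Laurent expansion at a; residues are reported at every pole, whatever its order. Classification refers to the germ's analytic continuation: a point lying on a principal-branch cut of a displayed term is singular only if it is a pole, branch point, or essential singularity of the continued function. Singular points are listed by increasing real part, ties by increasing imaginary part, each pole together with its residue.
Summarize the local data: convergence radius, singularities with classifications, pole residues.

Denominator factor (ξ**2 - 7*ξ + 7/10)^2: discriminant 231/5, real irrational roots 7/2 + (1/10)*sqrt(1155) and 7/2 - (1/10)*sqrt(1155); poles of order 2, moduli 7/2 + (1/10)*sqrt(1155) and 7/2 - (1/10)*sqrt(1155).
The radius of convergence is the smallest modulus among the singular points: 7/2 - (1/10)*sqrt(1155).
The factor ξ**2 - 7*ξ + 7/10 splits as (ξ - a)(ξ - a') with a = 7/2 - (1/10)*sqrt(1155), a' = 7/2 + (1/10)*sqrt(1155). At the order-2 pole a set g(ξ) = (ξ - a)^2*f(ξ) = [38*ξ**2/7 - 13*ξ/12 - 9/7] / (ξ - a')^2.
Order-2 pole: residue = g'(a); g'(7/2 - (1/10)*sqrt(1155)) = -(1073/4482324)*sqrt(1155), so the residue is -(1073/4482324)*sqrt(1155).
The factor ξ**2 - 7*ξ + 7/10 splits as (ξ - a)(ξ - a') with a = 7/2 + (1/10)*sqrt(1155), a' = 7/2 - (1/10)*sqrt(1155). At the order-2 pole a set g(ξ) = (ξ - a)^2*f(ξ) = [38*ξ**2/7 - 13*ξ/12 - 9/7] / (ξ - a')^2.
Order-2 pole: residue = g'(a); g'(7/2 + (1/10)*sqrt(1155)) = (1073/4482324)*sqrt(1155), so the residue is (1073/4482324)*sqrt(1155).
List the singular points by increasing real part (a conjugate pair: the negative imaginary part first).

Radius of convergence at 0: 7/2 - (1/10)*sqrt(1155).
At 7/2 - (1/10)*sqrt(1155): a pole of order 2; residue -(1073/4482324)*sqrt(1155).
At 7/2 + (1/10)*sqrt(1155): a pole of order 2; residue (1073/4482324)*sqrt(1155).


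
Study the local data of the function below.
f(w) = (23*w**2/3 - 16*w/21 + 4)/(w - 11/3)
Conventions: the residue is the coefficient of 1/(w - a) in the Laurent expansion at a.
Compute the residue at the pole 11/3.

At the order-1 pole 11/3 set g(w) = (w - (11/3))*f(w) = 23*w**2/3 - 16*w/21 + 4.
Simple pole: residue = g(a) at a = 11/3, which is 19709/189.

The residue is 19709/189.


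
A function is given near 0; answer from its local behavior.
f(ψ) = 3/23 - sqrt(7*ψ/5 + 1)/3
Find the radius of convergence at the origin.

The radius of convergence is 5/7.

Branch term (-1/3)*sqrt(1 - ψ/(-5/7)): its argument vanishes at ψ = -5/7, a square-root branch point, modulus 5/7.
The radius of convergence is the smallest modulus among the singular points: 5/7.


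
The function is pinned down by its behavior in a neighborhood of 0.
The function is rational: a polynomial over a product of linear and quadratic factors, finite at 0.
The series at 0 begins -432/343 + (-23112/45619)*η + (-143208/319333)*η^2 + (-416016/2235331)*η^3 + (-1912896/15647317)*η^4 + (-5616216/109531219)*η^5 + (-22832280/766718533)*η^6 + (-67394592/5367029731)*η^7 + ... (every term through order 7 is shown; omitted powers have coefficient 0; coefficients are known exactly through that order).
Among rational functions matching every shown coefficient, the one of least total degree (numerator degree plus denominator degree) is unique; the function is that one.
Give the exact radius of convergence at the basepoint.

No rational of total degree below 4 reproduces all 8 coefficients; solving the [1/3] Pade equations on them gives f(η) = (8*η/19 - 16)/((η - 7/3)**2*(η + 7/3)), whose expansion matches every shown term.
Denominator factor (η - 7/3)^2: pole of order 2 at 7/3, modulus 7/3.
Denominator factor (η + 7/3): pole of order 1 at -7/3, modulus 7/3.
The radius of convergence is the smallest modulus among the singular points: 7/3.

The radius of convergence is 7/3.


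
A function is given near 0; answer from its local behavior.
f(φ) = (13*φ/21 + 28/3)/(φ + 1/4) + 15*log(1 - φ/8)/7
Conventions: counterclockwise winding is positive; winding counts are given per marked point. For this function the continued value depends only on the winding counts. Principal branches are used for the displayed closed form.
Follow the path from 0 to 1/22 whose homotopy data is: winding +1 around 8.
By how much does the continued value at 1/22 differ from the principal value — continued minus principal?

The rational part is single-valued and drops out of the difference; each branch term changes only by its own monodromy.
(15/7)*log(1 - φ/(8)): each positive loop around 8 adds 2*pi*i to the log, so winding +1 contributes (15/7)*(1)*2*pi*i = (30/7)*pi*i.
Summing the contributions at φ = 1/22 gives (30/7)*pi*i.

Continued minus principal equals (30/7)*pi*i.


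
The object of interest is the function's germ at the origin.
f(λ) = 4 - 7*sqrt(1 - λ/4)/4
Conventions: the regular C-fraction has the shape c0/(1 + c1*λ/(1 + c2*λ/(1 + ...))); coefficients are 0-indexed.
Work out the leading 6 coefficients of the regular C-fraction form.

Taylor coefficients (expand at 0): a_0 = 9/4, a_1 = 7/32, a_2 = 7/512, a_3 = 7/4096, a_4 = 35/131072, a_5 = 49/1048576.
c0 = a_0 = 9/4. Peel one level at a time: if S = 1 + c*λ/S' with S'(0) = 1, then c is the λ-coefficient of S and S' = c*λ/(S - 1).
S_1 = c0/f = 1 + (-7/72)*λ + (35/10368)*λ^2 + ...; c1 = -7/72.
S_2 = c1*λ/(S_1 - 1) = 1 + (5/144)*λ + (-1/256)*λ^2 + ...; c2 = 5/144.
S_3 = c2*λ/(S_2 - 1) = 1 + (9/80)*λ + (171/6400)*λ^2 + ...; c3 = 9/80.
S_4 = c3*λ/(S_3 - 1) = 1 + (-19/80)*λ + (-1/256)*λ^2 + ...; c4 = -19/80.
S_5 = c4*λ/(S_4 - 1) = 1 + (-5/304)*λ + ...; c5 = -5/304.

The regular C-fraction coefficients are [9/4, -7/72, 5/144, 9/80, -19/80, -5/304].


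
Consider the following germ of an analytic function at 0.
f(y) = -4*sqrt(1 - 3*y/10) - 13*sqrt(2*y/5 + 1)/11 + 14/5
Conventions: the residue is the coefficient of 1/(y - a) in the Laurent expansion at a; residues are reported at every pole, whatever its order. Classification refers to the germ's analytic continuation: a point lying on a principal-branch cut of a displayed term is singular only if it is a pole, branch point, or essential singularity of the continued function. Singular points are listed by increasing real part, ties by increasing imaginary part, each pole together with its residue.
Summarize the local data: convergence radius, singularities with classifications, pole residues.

Branch term (-4)*sqrt(1 - y/(10/3)): its argument vanishes at y = 10/3, a square-root branch point, modulus 10/3.
Branch term (-13/11)*sqrt(1 - y/(-5/2)): its argument vanishes at y = -5/2, a square-root branch point, modulus 5/2.
The radius of convergence is the smallest modulus among the singular points: 5/2.
List the singular points by increasing real part (a conjugate pair: the negative imaginary part first).

Radius of convergence at 0: 5/2.
At -5/2: an algebraic (square-root) branch point.
At 10/3: an algebraic (square-root) branch point.


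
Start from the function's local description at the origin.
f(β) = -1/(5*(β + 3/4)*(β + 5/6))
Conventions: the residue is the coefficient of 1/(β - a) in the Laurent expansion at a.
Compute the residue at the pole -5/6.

The residue is 12/5.

At the order-1 pole -5/6 set g(β) = (β - (-5/6))*f(β) = -1/(5*(β + 3/4)).
Simple pole: residue = g(a) at a = -5/6, which is 12/5.


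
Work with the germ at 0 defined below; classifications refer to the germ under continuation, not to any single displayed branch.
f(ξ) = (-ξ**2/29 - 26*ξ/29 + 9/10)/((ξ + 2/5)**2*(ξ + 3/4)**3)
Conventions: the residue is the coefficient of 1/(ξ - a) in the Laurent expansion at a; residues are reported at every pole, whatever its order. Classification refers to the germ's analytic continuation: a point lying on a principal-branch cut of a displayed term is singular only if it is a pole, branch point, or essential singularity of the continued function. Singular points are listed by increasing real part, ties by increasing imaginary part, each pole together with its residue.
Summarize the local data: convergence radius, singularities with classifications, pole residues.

Denominator factor (ξ + 3/4)^3: pole of order 3 at -3/4, modulus 3/4.
Denominator factor (ξ + 2/5)^2: pole of order 2 at -2/5, modulus 2/5.
The radius of convergence is the smallest modulus among the singular points: 2/5.
At the order-3 pole -3/4 set g(ξ) = (ξ - (-3/4))^3*f(ξ) = (-ξ**2/29 - 26*ξ/29 + 9/10)/(ξ + 2/5)**2.
Order-3 pole: residue = g''(a)/2; g''(-3/4) = 37708800/69629, so the residue is 18854400/69629.
At the order-2 pole -2/5 set g(ξ) = (ξ - (-2/5))^2*f(ξ) = (-ξ**2/29 - 26*ξ/29 + 9/10)/(ξ + 3/4)**3.
Order-2 pole: residue = g'(a); g'(-2/5) = -18854400/69629, so the residue is -18854400/69629.
List the singular points by increasing real part (a conjugate pair: the negative imaginary part first).

Radius of convergence at 0: 2/5.
At -3/4: a pole of order 3; residue 18854400/69629.
At -2/5: a pole of order 2; residue -18854400/69629.


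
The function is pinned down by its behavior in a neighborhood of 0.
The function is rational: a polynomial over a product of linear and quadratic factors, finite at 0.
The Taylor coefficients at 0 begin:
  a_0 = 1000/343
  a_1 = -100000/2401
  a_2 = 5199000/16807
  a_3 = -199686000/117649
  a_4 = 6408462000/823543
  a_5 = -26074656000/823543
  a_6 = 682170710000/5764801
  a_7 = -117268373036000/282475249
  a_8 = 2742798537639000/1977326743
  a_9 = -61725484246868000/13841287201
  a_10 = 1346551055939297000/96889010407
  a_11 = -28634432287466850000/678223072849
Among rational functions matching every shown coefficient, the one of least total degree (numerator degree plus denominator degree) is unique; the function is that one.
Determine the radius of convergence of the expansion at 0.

The radius of convergence is -1 + sqrt(2).

No rational of total degree below 10 reproduces all 12 coefficients; solving the [1/9] Pade equations on them gives f(w) = (4*w - 1)/((w + 7/10)**3*(w**2 - 2*w - 1)**3), whose expansion matches every shown term.
Denominator factor (w**2 - 2*w - 1)^3: discriminant 8, real irrational roots 1 + sqrt(2) and 1 - sqrt(2); poles of order 3, moduli 1 + sqrt(2) and -1 + sqrt(2).
Denominator factor (w + 7/10)^3: pole of order 3 at -7/10, modulus 7/10.
The radius of convergence is the smallest modulus among the singular points: -1 + sqrt(2).


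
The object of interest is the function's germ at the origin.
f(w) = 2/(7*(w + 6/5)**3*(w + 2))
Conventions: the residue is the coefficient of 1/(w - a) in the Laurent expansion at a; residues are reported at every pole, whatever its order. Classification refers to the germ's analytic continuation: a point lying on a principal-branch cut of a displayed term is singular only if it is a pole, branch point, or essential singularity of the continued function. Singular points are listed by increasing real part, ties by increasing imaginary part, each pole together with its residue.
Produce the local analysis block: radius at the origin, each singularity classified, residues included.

Radius of convergence at 0: 6/5.
At -2: a pole of order 1; residue -125/224.
At -6/5: a pole of order 3; residue 125/224.

Denominator factor (w + 2): pole of order 1 at -2, modulus 2.
Denominator factor (w + 6/5)^3: pole of order 3 at -6/5, modulus 6/5.
The radius of convergence is the smallest modulus among the singular points: 6/5.
At the order-1 pole -2 set g(w) = (w - (-2))*f(w) = 2/(7*(w + 6/5)**3).
Simple pole: residue = g(a) at a = -2, which is -125/224.
At the order-3 pole -6/5 set g(w) = (w - (-6/5))^3*f(w) = 2/(7*(w + 2)).
Order-3 pole: residue = g''(a)/2; g''(-6/5) = 125/112, so the residue is 125/224.
List the singular points by increasing real part (a conjugate pair: the negative imaginary part first).


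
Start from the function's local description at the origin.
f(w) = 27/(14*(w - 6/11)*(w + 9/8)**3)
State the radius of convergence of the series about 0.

The radius of convergence is 6/11.

Denominator factor (w - 6/11): pole of order 1 at 6/11, modulus 6/11.
Denominator factor (w + 9/8)^3: pole of order 3 at -9/8, modulus 9/8.
The radius of convergence is the smallest modulus among the singular points: 6/11.


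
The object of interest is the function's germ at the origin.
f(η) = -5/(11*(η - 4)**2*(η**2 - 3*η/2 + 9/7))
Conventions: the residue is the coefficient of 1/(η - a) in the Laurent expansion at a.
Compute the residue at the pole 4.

The residue is 3185/137302.

At the order-2 pole 4 set g(η) = (η - (4))^2*f(η) = -5/(11*(η**2 - 3*η/2 + 9/7)).
Order-2 pole: residue = g'(a); g'(4) = 3185/137302, so the residue is 3185/137302.


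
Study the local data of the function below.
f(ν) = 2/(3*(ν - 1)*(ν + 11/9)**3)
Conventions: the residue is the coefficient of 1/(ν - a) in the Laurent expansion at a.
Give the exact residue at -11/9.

At the order-3 pole -11/9 set g(ν) = (ν - (-11/9))^3*f(ν) = 2/(3*(ν - 1)).
Order-3 pole: residue = g''(a)/2; g''(-11/9) = -243/2000, so the residue is -243/4000.

The residue is -243/4000.


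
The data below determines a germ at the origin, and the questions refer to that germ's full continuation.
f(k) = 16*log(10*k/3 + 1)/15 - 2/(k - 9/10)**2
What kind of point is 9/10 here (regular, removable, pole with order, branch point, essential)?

The point is a pole of order 2.

The denominator factor k - 9/10 vanishes at 9/10 and appears to the power 2; the numerator there equals -2, nonzero, and no other factor vanishes.
The branch terms are analytic at this point.
Hence a pole whose order is the multiplicity, 2.


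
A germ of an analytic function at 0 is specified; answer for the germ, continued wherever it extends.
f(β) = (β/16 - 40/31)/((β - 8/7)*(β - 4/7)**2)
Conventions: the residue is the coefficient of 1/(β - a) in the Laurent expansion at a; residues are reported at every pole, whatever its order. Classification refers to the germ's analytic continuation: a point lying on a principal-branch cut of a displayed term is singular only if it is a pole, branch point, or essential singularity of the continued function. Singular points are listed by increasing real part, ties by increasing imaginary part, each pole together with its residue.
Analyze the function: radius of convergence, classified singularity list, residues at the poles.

Radius of convergence at 0: 4/7.
At 4/7: a pole of order 2; residue 3703/992.
At 8/7: a pole of order 1; residue -3703/992.

Denominator factor (β - 8/7): pole of order 1 at 8/7, modulus 8/7.
Denominator factor (β - 4/7)^2: pole of order 2 at 4/7, modulus 4/7.
The radius of convergence is the smallest modulus among the singular points: 4/7.
At the order-2 pole 4/7 set g(β) = (β - (4/7))^2*f(β) = (β/16 - 40/31)/(β - 8/7).
Order-2 pole: residue = g'(a); g'(4/7) = 3703/992, so the residue is 3703/992.
At the order-1 pole 8/7 set g(β) = (β - (8/7))*f(β) = (β/16 - 40/31)/(β - 4/7)**2.
Simple pole: residue = g(a) at a = 8/7, which is -3703/992.
List the singular points by increasing real part (a conjugate pair: the negative imaginary part first).


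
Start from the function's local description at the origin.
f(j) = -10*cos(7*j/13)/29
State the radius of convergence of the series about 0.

The factor cos(7*j/13) is entire and contributes no finite singular point.
The polynomial part has no poles.
No finite singular points: the Taylor series at 0 converges everywhere.

The radius of convergence is infinite.


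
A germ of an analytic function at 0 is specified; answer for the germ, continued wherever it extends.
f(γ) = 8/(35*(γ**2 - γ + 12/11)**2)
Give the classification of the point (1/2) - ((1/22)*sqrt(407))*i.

The point is a pole of order 2.

The denominator factor γ**2 - γ + 12/11 vanishes at (1/2) - ((1/22)*sqrt(407))*i and appears to the power 2; the numerator there equals 8/35, nonzero, and no other factor vanishes.
Hence a pole whose order is the multiplicity, 2.


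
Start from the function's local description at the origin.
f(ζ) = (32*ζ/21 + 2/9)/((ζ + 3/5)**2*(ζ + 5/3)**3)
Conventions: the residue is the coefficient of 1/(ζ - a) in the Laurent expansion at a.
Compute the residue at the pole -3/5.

At the order-2 pole -3/5 set g(ζ) = (ζ - (-3/5))^2*f(ζ) = (32*ζ/21 + 2/9)/(ζ + 5/3)**3.
Order-2 pole: residue = g'(a); g'(-3/5) = 655875/229376, so the residue is 655875/229376.

The residue is 655875/229376.


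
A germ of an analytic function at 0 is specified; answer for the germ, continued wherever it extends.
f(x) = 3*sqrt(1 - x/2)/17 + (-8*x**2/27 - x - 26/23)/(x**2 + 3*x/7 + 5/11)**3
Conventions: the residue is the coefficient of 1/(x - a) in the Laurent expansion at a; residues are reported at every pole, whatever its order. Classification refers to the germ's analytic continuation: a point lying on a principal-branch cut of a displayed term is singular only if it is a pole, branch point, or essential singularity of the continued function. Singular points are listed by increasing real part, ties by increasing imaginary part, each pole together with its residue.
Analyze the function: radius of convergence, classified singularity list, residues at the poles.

Radius of convergence at 0: (1/11)*sqrt(55).
At (-3/14) - ((1/154)*sqrt(9691))*i: a pole of order 3; residue -((7350901943/424638459261)*sqrt(9691))*i.
At (-3/14) + ((1/154)*sqrt(9691))*i: a pole of order 3; residue ((7350901943/424638459261)*sqrt(9691))*i.
At 2: an algebraic (square-root) branch point.


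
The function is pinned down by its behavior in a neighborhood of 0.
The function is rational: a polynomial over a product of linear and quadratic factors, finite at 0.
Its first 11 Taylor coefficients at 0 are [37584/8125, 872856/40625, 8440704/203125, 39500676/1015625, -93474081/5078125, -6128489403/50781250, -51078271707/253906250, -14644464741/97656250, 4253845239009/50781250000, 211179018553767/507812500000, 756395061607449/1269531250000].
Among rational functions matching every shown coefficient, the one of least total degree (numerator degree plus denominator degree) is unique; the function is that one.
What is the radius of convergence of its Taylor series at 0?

No rational of total degree below 9 reproduces all 11 coefficients; solving the [2/7] Pade equations on them gives f(θ) = (-28*θ**2/9 + 3*θ + 29/13)/((θ + 5/6)*(θ**2 - 5*θ/4 + 5/6)**3), whose expansion matches every shown term.
Denominator factor (θ**2 - 5*θ/4 + 5/6)^3: discriminant -85/48, complex-conjugate roots (5/8) + ((1/24)*sqrt(255))*i and (5/8) - ((1/24)*sqrt(255))*i; poles of order 3, moduli (1/6)*sqrt(30) and (1/6)*sqrt(30).
Denominator factor (θ + 5/6): pole of order 1 at -5/6, modulus 5/6.
The radius of convergence is the smallest modulus among the singular points: 5/6.

The radius of convergence is 5/6.


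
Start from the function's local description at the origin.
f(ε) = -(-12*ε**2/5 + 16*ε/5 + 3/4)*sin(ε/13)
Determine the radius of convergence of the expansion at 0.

The radius of convergence is infinite.

The factor -sin(ε/13) is entire and contributes no finite singular point.
The polynomial part has no poles.
No finite singular points: the Taylor series at 0 converges everywhere.


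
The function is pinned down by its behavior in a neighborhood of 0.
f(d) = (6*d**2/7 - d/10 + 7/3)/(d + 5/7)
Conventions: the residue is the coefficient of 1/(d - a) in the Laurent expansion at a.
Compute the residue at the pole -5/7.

At the order-1 pole -5/7 set g(d) = (d - (-5/7))*f(d) = 6*d**2/7 - d/10 + 7/3.
Simple pole: residue = g(a) at a = -5/7, which is 5849/2058.

The residue is 5849/2058.


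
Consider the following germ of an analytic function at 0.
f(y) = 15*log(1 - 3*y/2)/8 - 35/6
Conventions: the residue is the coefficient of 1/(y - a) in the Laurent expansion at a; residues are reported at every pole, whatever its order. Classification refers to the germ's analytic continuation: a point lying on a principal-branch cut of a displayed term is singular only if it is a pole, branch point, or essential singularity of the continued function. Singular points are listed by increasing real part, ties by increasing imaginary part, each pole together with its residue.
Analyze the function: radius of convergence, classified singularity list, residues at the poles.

Branch term (15/8)*log(1 - y/(2/3)): its argument vanishes at y = 2/3, a logarithmic branch point, modulus 2/3.
The radius of convergence is the smallest modulus among the singular points: 2/3.

Radius of convergence at 0: 2/3.
At 2/3: a logarithmic branch point.


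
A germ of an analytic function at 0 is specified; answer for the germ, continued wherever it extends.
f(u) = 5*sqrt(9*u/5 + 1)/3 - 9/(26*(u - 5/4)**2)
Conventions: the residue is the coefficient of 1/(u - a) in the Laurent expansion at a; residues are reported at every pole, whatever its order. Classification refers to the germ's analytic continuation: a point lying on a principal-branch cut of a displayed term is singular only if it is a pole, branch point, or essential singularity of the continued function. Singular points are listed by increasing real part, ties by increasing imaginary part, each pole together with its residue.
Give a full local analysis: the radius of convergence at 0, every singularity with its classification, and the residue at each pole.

Radius of convergence at 0: 5/9.
At -5/9: an algebraic (square-root) branch point.
At 5/4: a pole of order 2; residue 0.

Denominator factor (u - 5/4)^2: pole of order 2 at 5/4, modulus 5/4.
Branch term (5/3)*sqrt(1 - u/(-5/9)): its argument vanishes at u = -5/9, a square-root branch point, modulus 5/9.
The radius of convergence is the smallest modulus among the singular points: 5/9.
The branch term is analytic at 5/4 and contributes nothing to the residue; only the rational part matters.
At the order-2 pole 5/4 set g(u) = (u - (5/4))^2*(rational part) = -9/26.
Order-2 pole: residue = g'(a); g'(5/4) = 0, so the residue is 0.
List the singular points by increasing real part (a conjugate pair: the negative imaginary part first).


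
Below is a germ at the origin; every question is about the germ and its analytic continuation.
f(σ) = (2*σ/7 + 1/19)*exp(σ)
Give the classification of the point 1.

The point is a regular point.

There is no denominator, hence no pole anywhere.
The factor exp(σ) is entire.
So the germ continues analytically to 1.


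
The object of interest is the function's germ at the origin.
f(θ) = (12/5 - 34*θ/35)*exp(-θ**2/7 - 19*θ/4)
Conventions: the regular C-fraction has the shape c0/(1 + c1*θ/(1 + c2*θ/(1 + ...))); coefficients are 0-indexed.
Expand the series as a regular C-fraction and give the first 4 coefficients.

Taylor coefficients (expand at 0): a_0 = 12/5, a_1 = -433/35, a_2 = 8777/280, a_3 = -408153/7840.
c0 = a_0 = 12/5. Peel one level at a time: if S = 1 + c*θ/S' with S'(0) = 1, then c is the θ-coefficient of S and S' = c*θ/(S - 1).
S_1 = c0/f = 1 + (433/84)*θ + (190661/14112)*θ^2 + ...; c1 = 433/84.
S_2 = c1*θ/(S_1 - 1) = 1 + (-190661/72744)*θ + (185789605/83995072)*θ^2 + ...; c2 = -190661/72744.
S_3 = c2*θ/(S_2 - 1) = 1 + (557368815/660449704)*θ + ...; c3 = 557368815/660449704.

The regular C-fraction coefficients are [12/5, 433/84, -190661/72744, 557368815/660449704].


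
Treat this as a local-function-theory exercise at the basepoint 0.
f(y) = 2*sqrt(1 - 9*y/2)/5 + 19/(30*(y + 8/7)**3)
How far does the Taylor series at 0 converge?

The radius of convergence is 2/9.

Denominator factor (y + 8/7)^3: pole of order 3 at -8/7, modulus 8/7.
Branch term (2/5)*sqrt(1 - y/(2/9)): its argument vanishes at y = 2/9, a square-root branch point, modulus 2/9.
The radius of convergence is the smallest modulus among the singular points: 2/9.


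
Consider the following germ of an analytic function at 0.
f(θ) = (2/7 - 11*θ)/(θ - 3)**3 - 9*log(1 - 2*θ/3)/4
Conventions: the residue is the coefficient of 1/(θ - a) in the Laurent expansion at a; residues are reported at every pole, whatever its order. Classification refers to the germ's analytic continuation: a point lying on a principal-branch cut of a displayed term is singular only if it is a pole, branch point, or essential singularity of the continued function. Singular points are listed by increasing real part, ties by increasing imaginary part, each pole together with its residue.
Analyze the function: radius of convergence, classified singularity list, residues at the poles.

Denominator factor (θ - 3)^3: pole of order 3 at 3, modulus 3.
Branch term (-9/4)*log(1 - θ/(3/2)): its argument vanishes at θ = 3/2, a logarithmic branch point, modulus 3/2.
The radius of convergence is the smallest modulus among the singular points: 3/2.
The branch term is analytic at 3 and contributes nothing to the residue; only the rational part matters.
At the order-3 pole 3 set g(θ) = (θ - (3))^3*(rational part) = 2/7 - 11*θ.
Order-3 pole: residue = g''(a)/2; g''(3) = 0, so the residue is 0.
List the singular points by increasing real part (a conjugate pair: the negative imaginary part first).

Radius of convergence at 0: 3/2.
At 3/2: a logarithmic branch point.
At 3: a pole of order 3; residue 0.


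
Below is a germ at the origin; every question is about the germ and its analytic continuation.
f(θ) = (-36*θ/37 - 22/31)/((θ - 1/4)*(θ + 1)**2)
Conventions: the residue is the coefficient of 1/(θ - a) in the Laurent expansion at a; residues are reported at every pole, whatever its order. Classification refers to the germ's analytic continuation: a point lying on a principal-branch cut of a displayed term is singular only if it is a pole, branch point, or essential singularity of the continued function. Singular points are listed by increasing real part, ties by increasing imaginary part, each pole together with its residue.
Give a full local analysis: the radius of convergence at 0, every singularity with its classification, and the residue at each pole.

Denominator factor (θ - 1/4): pole of order 1 at 1/4, modulus 1/4.
Denominator factor (θ + 1)^2: pole of order 2 at -1, modulus 1.
The radius of convergence is the smallest modulus among the singular points: 1/4.
At the order-2 pole -1 set g(θ) = (θ - (-1))^2*f(θ) = (-36*θ/37 - 22/31)/(θ - 1/4).
Order-2 pole: residue = g'(a); g'(-1) = 17488/28675, so the residue is 17488/28675.
At the order-1 pole 1/4 set g(θ) = (θ - (1/4))*f(θ) = (-36*θ/37 - 22/31)/(θ + 1)**2.
Simple pole: residue = g(a) at a = 1/4, which is -17488/28675.
List the singular points by increasing real part (a conjugate pair: the negative imaginary part first).

Radius of convergence at 0: 1/4.
At -1: a pole of order 2; residue 17488/28675.
At 1/4: a pole of order 1; residue -17488/28675.


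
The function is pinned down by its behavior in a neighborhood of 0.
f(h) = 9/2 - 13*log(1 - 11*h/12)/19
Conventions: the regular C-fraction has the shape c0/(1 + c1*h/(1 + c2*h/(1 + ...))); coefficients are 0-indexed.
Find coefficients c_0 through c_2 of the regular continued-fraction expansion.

Taylor coefficients (expand at 0): a_0 = 9/2, a_1 = 143/228, a_2 = 1573/5472.
c0 = a_0 = 9/2. Peel one level at a time: if S = 1 + c*h/S' with S'(0) = 1, then c is the h-coefficient of S and S' = c*h/(S - 1).
S_1 = c0/f = 1 + (-143/1026)*h + (-187187/4210704)*h^2 + ...; c1 = -143/1026.
S_2 = c1*h/(S_1 - 1) = 1 + (-1309/4104)*h + ...; c2 = -1309/4104.

The regular C-fraction coefficients are [9/2, -143/1026, -1309/4104].


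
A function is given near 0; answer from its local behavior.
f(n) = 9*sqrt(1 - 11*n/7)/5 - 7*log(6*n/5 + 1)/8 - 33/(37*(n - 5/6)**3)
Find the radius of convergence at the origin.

Denominator factor (n - 5/6)^3: pole of order 3 at 5/6, modulus 5/6.
Branch term (9/5)*sqrt(1 - n/(7/11)): its argument vanishes at n = 7/11, a square-root branch point, modulus 7/11.
Branch term (-7/8)*log(1 - n/(-5/6)): its argument vanishes at n = -5/6, a logarithmic branch point, modulus 5/6.
The radius of convergence is the smallest modulus among the singular points: 7/11.

The radius of convergence is 7/11.


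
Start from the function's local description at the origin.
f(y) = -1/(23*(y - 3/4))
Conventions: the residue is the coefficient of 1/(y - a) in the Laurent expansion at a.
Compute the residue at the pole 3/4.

The residue is -1/23.

At the order-1 pole 3/4 set g(y) = (y - (3/4))*f(y) = -1/23.
Simple pole: residue = g(a) at a = 3/4, which is -1/23.


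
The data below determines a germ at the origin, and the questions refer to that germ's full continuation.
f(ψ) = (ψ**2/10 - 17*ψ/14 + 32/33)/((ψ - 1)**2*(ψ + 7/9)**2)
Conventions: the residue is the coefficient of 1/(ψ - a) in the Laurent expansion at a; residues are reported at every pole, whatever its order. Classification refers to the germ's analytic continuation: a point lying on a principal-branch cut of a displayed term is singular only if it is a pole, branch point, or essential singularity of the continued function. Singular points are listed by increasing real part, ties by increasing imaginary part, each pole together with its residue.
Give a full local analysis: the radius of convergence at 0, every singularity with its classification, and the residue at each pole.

Radius of convergence at 0: 7/9.
At -7/9: a pole of order 2; residue 212463/788480.
At 1: a pole of order 2; residue -212463/788480.

Denominator factor (ψ - 1)^2: pole of order 2 at 1, modulus 1.
Denominator factor (ψ + 7/9)^2: pole of order 2 at -7/9, modulus 7/9.
The radius of convergence is the smallest modulus among the singular points: 7/9.
At the order-2 pole -7/9 set g(ψ) = (ψ - (-7/9))^2*f(ψ) = (ψ**2/10 - 17*ψ/14 + 32/33)/(ψ - 1)**2.
Order-2 pole: residue = g'(a); g'(-7/9) = 212463/788480, so the residue is 212463/788480.
At the order-2 pole 1 set g(ψ) = (ψ - (1))^2*f(ψ) = (ψ**2/10 - 17*ψ/14 + 32/33)/(ψ + 7/9)**2.
Order-2 pole: residue = g'(a); g'(1) = -212463/788480, so the residue is -212463/788480.
List the singular points by increasing real part (a conjugate pair: the negative imaginary part first).


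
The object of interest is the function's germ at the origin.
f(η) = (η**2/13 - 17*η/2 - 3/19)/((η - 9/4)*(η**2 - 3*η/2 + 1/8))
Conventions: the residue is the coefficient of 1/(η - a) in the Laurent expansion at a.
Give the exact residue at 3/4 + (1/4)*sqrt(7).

The factor η**2 - 3*η/2 + 1/8 splits as (η - a)(η - a') with a = 3/4 + (1/4)*sqrt(7), a' = 3/4 - (1/4)*sqrt(7). At the order-1 pole a set g(η) = (η - a)*f(η) = [(η**2/13 - 17*η/2 - 3/19)/(η - 9/4)] / (η - a').
Simple pole: residue = g(a) at a = 3/4 + (1/4)*sqrt(7), which is 2893/551 + (105536/50141)*sqrt(7).

The residue is 2893/551 + (105536/50141)*sqrt(7).


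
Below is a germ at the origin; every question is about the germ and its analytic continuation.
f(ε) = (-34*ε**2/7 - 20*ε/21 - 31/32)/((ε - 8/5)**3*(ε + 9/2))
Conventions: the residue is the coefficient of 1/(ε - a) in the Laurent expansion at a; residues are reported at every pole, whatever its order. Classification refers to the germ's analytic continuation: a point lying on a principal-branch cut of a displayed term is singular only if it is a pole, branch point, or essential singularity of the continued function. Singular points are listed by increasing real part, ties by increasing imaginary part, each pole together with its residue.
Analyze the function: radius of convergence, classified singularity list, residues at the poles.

Radius of convergence at 0: 8/5.
At -9/2: a pole of order 1; residue 43625/104188.
At 8/5: a pole of order 3; residue -43625/104188.

Denominator factor (ε - 8/5)^3: pole of order 3 at 8/5, modulus 8/5.
Denominator factor (ε + 9/2): pole of order 1 at -9/2, modulus 9/2.
The radius of convergence is the smallest modulus among the singular points: 8/5.
At the order-1 pole -9/2 set g(ε) = (ε - (-9/2))*f(ε) = (-34*ε**2/7 - 20*ε/21 - 31/32)/(ε - 8/5)**3.
Simple pole: residue = g(a) at a = -9/2, which is 43625/104188.
At the order-3 pole 8/5 set g(ε) = (ε - (8/5))^3*f(ε) = (-34*ε**2/7 - 20*ε/21 - 31/32)/(ε + 9/2).
Order-3 pole: residue = g''(a)/2; g''(8/5) = -43625/52094, so the residue is -43625/104188.
List the singular points by increasing real part (a conjugate pair: the negative imaginary part first).


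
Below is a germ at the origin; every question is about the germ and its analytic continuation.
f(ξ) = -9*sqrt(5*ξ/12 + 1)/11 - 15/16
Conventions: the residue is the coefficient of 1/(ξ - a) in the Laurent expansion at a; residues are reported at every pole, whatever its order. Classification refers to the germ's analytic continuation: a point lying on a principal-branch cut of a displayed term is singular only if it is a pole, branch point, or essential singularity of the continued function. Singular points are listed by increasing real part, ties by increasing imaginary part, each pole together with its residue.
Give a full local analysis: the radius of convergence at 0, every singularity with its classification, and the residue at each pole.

Branch term (-9/11)*sqrt(1 - ξ/(-12/5)): its argument vanishes at ξ = -12/5, a square-root branch point, modulus 12/5.
The radius of convergence is the smallest modulus among the singular points: 12/5.

Radius of convergence at 0: 12/5.
At -12/5: an algebraic (square-root) branch point.


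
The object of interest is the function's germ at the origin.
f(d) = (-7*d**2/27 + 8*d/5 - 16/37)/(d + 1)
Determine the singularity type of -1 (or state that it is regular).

The denominator factor d + 1 vanishes at -1 and appears to the power 1; the numerator there equals -11447/4995, nonzero, and no other factor vanishes.
Hence a pole whose order is the multiplicity, 1.

The point is a pole of order 1.


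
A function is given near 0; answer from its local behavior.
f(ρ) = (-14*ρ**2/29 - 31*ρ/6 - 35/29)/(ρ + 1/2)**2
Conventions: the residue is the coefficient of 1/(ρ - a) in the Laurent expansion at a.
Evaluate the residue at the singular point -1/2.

The residue is -815/174.

At the order-2 pole -1/2 set g(ρ) = (ρ - (-1/2))^2*f(ρ) = -14*ρ**2/29 - 31*ρ/6 - 35/29.
Order-2 pole: residue = g'(a); g'(-1/2) = -815/174, so the residue is -815/174.


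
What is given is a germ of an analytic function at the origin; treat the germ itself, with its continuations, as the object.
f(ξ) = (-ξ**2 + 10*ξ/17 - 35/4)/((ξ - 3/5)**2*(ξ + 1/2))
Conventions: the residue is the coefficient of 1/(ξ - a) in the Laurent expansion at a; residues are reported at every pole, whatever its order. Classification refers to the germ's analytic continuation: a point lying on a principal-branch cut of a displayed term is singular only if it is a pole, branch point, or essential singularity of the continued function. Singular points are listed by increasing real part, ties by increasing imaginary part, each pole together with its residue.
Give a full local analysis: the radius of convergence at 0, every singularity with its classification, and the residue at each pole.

Radius of convergence at 0: 1/2.
At -1/2: a pole of order 1; residue -15800/2057.
At 3/5: a pole of order 2; residue 13743/2057.

Denominator factor (ξ - 3/5)^2: pole of order 2 at 3/5, modulus 3/5.
Denominator factor (ξ + 1/2): pole of order 1 at -1/2, modulus 1/2.
The radius of convergence is the smallest modulus among the singular points: 1/2.
At the order-1 pole -1/2 set g(ξ) = (ξ - (-1/2))*f(ξ) = (-ξ**2 + 10*ξ/17 - 35/4)/(ξ - 3/5)**2.
Simple pole: residue = g(a) at a = -1/2, which is -15800/2057.
At the order-2 pole 3/5 set g(ξ) = (ξ - (3/5))^2*f(ξ) = (-ξ**2 + 10*ξ/17 - 35/4)/(ξ + 1/2).
Order-2 pole: residue = g'(a); g'(3/5) = 13743/2057, so the residue is 13743/2057.
List the singular points by increasing real part (a conjugate pair: the negative imaginary part first).


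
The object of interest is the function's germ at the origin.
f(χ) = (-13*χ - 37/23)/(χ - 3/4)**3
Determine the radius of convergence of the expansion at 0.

The radius of convergence is 3/4.

Denominator factor (χ - 3/4)^3: pole of order 3 at 3/4, modulus 3/4.
The radius of convergence is the smallest modulus among the singular points: 3/4.


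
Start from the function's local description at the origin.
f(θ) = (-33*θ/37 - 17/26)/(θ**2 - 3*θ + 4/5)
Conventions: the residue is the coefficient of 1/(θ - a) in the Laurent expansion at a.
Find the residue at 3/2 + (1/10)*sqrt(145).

The residue is -33/74 - (958/13949)*sqrt(145).

The factor θ**2 - 3*θ + 4/5 splits as (θ - a)(θ - a') with a = 3/2 + (1/10)*sqrt(145), a' = 3/2 - (1/10)*sqrt(145). At the order-1 pole a set g(θ) = (θ - a)*f(θ) = [-33*θ/37 - 17/26] / (θ - a').
Simple pole: residue = g(a) at a = 3/2 + (1/10)*sqrt(145), which is -33/74 - (958/13949)*sqrt(145).


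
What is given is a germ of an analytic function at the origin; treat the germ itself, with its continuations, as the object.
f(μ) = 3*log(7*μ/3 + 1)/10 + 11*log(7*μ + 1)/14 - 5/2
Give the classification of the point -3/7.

The term (3/10)*log(1 - μ/(-3/7)) has argument 1 - -3/7/(-3/7) = 0 at -3/7: a logarithmic (infinitely-sheeted) branch point; the remaining terms are analytic or single-valued there.

The point is a logarithmic branch point.


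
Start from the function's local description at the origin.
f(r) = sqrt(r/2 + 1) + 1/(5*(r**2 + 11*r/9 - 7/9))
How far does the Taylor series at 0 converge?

The radius of convergence is -11/18 + (1/18)*sqrt(373).

Denominator factor (r**2 + 11*r/9 - 7/9): discriminant 373/81, real irrational roots -11/18 + (1/18)*sqrt(373) and -11/18 - (1/18)*sqrt(373); poles of order 1, moduli -11/18 + (1/18)*sqrt(373) and 11/18 + (1/18)*sqrt(373).
Branch term (1)*sqrt(1 - r/(-2)): its argument vanishes at r = -2, a square-root branch point, modulus 2.
The radius of convergence is the smallest modulus among the singular points: -11/18 + (1/18)*sqrt(373).


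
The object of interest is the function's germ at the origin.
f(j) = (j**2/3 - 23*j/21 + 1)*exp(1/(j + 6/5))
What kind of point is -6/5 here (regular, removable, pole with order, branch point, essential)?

The exponent 1/(j - (-6/5)) has a pole at -6/5, so exp(1/(j - (-6/5))) takes every nonzero value near it: an essential singularity (not a pole of any order).

The point is an essential singularity.


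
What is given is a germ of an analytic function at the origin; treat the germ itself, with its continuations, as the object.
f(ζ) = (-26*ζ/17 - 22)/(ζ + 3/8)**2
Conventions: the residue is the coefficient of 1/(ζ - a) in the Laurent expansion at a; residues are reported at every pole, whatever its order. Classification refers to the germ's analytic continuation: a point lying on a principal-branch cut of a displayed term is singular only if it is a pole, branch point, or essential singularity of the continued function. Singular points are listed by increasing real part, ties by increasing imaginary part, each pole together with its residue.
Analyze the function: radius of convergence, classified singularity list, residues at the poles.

Denominator factor (ζ + 3/8)^2: pole of order 2 at -3/8, modulus 3/8.
The radius of convergence is the smallest modulus among the singular points: 3/8.
At the order-2 pole -3/8 set g(ζ) = (ζ - (-3/8))^2*f(ζ) = -26*ζ/17 - 22.
Order-2 pole: residue = g'(a); g'(-3/8) = -26/17, so the residue is -26/17.

Radius of convergence at 0: 3/8.
At -3/8: a pole of order 2; residue -26/17.
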